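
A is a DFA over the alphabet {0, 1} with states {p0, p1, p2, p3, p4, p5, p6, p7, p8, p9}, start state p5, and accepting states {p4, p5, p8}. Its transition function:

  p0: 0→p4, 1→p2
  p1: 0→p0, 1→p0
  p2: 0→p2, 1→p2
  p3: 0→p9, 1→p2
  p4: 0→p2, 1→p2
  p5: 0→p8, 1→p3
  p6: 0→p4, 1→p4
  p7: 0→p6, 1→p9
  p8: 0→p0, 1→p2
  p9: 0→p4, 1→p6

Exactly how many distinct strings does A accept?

6

The useful subgraph on states {p0, p3, p4, p5, p6, p8, p9} is acyclic, so L(A) is finite; the longest accepting path visits 5 useful states, giving maximum string length 4.
Counting accepting paths from p5 by length: 1 of length 0, 1 of length 1, 2 of length 3, 2 of length 4. Total 6.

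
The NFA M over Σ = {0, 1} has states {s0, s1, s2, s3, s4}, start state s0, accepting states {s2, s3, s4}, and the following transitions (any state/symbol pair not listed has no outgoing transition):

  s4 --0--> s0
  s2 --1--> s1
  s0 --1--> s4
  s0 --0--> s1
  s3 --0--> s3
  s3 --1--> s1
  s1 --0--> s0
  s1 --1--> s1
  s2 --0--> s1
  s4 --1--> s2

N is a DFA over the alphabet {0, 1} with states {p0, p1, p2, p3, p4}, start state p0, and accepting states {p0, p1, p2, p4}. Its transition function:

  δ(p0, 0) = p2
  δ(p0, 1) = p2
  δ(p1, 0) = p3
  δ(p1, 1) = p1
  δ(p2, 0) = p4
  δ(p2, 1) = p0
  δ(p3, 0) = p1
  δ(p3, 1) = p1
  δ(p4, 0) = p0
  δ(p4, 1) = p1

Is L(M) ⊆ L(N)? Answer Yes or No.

Exploring the product automaton M × N from the start pair (s0, p0), following both machines on each input symbol, reaches 16 state pairs: (s0, p0), (s1, p2), (s4, p2), (s0, p4), (s1, p0), (s2, p0), (s4, p1), (s0, p2), (s0, p3), (s2, p1), (s1, p4), (s4, p0), (s1, p1), (s1, p3), (s2, p2), (s0, p1).
M accepts in {s2, s3, s4} and N accepts in {p0, p1, p2, p4}. The reachable pairs whose M-component is accepting are (s4, p2), (s2, p0), (s4, p1), (s2, p1), (s4, p0), (s2, p2); in each of them the N-component is accepting too, so the product for L(M) \ L(N) (M-component accepting, N-component rejecting) has no reachable accepting pair and the difference is empty.
Hence every string in L(M) is also in L(N).

Yes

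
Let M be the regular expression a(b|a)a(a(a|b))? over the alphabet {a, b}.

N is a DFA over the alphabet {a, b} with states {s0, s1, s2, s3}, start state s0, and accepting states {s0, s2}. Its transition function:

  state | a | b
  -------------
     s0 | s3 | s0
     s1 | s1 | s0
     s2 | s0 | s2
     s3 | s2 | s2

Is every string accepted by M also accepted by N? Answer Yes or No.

Converting the expression M to a DFA (subset construction, then merging equivalent states) gives the minimal DFA with states {m0, m1, m2, m3, m4, m5, m6}, start state m0, accepting states {m4, m6} and transitions m0: a→m1, b→m2; m1: a→m3, b→m3; m2: a→m2, b→m2; m3: a→m4, b→m2; m4: a→m5, b→m2; m5: a→m6, b→m6; m6: a→m2, b→m2.
Exploring the product automaton M × N from the start pair (m0, s0), following both machines on each input symbol, reaches 9 state pairs: (m0, s0), (m1, s3), (m2, s0), (m3, s2), (m2, s3), (m4, s0), (m2, s2), (m5, s3), (m6, s2).
M accepts in {m4, m6} and N accepts in {s0, s2}. The reachable pairs whose M-component is accepting are (m4, s0), (m6, s2); in each of them the N-component is accepting too, so the product for L(M) \ L(N) (M-component accepting, N-component rejecting) has no reachable accepting pair and the difference is empty.
Hence every string in L(M) is also in L(N).

Yes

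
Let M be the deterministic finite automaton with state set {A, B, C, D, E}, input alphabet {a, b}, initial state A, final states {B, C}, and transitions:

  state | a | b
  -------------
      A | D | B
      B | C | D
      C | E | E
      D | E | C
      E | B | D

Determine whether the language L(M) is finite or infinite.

State B is reachable from the start and can reach an accepting state, and it lies on the cycle B → C → E → B.
Traversing that cycle any number of times yields accepted strings of unbounded length, so the language is infinite.

infinite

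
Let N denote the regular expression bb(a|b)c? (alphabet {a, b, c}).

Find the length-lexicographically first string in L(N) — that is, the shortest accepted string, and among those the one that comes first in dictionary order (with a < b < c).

By inspection of the expression, no string of length less than 3 matches, and bba is the lexicographically first match of length 3.

bba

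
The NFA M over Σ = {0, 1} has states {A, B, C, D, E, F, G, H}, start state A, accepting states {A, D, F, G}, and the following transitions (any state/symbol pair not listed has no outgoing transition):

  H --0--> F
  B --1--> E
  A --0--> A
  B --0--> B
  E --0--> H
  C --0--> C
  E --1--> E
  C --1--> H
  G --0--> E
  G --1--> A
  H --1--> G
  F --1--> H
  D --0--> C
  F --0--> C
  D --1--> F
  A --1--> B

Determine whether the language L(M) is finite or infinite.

State A is reachable from the start and can reach an accepting state, and it lies on the cycle A → A.
Traversing that cycle any number of times yields accepted strings of unbounded length, so the language is infinite.

infinite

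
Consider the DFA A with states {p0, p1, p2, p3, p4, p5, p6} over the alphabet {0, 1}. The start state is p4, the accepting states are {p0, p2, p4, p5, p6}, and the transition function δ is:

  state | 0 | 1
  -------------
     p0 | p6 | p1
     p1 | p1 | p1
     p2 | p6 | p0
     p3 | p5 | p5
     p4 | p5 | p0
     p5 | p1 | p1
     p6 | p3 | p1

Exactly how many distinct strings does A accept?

6

The useful subgraph on states {p0, p3, p4, p5, p6} is acyclic, so L(A) is finite; the longest accepting path visits 5 useful states, giving maximum string length 4.
Counting accepting paths from p4 by length: 1 of length 0, 2 of length 1, 1 of length 2, 2 of length 4. Total 6.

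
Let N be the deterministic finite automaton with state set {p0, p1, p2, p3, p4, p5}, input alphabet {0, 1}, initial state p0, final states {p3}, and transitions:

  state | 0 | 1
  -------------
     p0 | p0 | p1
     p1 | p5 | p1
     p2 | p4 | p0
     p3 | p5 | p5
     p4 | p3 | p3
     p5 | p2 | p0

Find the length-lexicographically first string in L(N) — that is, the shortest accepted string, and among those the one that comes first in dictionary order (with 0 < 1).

A breadth-first search from p0 reaches an accepting state first via the path p0 → p1 → p5 → p2 → p4 → p3 on input 10000.
No string of length < 5 is accepted (BFS exhausts all shorter strings without reaching an accepting state), and 10000 is the lexicographically least accepting string of length 5.

10000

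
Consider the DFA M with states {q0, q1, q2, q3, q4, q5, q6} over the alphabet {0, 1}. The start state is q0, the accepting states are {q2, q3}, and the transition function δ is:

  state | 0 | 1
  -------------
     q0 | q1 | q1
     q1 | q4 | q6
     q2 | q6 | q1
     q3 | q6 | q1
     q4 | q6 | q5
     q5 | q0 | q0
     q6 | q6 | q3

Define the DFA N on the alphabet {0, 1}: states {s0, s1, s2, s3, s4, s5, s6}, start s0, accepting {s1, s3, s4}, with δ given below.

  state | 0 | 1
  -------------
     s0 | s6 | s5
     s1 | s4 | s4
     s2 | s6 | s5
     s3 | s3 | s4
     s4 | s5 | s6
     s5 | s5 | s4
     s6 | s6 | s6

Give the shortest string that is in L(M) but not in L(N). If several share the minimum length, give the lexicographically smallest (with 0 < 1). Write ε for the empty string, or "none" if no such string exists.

011

The string 011 is accepted by M but not by N.
No shorter string lies in the difference, and 011 is the lexicographically first length-3 string in L(M) \ L(N).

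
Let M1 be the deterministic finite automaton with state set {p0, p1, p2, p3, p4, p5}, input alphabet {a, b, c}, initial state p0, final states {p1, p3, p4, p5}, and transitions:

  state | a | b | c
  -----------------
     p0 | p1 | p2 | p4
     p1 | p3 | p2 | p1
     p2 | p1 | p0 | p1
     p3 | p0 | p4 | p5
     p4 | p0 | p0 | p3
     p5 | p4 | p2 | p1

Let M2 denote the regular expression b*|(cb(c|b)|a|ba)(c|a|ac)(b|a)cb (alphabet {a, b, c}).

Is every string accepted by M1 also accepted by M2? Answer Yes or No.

No

The string a is in L(M1) but not in L(M2).
So L(M1) ⊄ L(M2).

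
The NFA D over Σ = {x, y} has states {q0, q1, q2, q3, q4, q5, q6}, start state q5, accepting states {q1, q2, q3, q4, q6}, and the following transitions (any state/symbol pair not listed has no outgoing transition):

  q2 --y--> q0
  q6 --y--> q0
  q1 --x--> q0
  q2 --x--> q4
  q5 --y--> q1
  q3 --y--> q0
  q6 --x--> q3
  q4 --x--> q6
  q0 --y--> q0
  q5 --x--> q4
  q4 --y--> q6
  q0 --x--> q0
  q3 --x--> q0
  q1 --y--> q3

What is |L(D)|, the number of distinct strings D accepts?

The useful subgraph on states {q1, q3, q4, q5, q6} is acyclic, so L(D) is finite; the longest accepting path visits 4 useful states, giving maximum string length 3.
Counting accepting paths from q5 by length: 2 of length 1, 3 of length 2, 2 of length 3. Total 7.

7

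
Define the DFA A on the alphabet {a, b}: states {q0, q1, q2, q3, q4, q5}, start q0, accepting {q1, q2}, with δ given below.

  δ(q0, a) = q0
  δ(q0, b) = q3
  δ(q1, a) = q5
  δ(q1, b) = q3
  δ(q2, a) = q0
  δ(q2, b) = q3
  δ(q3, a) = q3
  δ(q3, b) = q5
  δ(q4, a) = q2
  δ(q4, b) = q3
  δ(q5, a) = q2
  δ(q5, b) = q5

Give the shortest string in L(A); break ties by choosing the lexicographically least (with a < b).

bba

A breadth-first search from q0 reaches an accepting state first via the path q0 → q3 → q5 → q2 on input bba.
No string of length < 3 is accepted (BFS exhausts all shorter strings without reaching an accepting state), and bba is the lexicographically least accepting string of length 3.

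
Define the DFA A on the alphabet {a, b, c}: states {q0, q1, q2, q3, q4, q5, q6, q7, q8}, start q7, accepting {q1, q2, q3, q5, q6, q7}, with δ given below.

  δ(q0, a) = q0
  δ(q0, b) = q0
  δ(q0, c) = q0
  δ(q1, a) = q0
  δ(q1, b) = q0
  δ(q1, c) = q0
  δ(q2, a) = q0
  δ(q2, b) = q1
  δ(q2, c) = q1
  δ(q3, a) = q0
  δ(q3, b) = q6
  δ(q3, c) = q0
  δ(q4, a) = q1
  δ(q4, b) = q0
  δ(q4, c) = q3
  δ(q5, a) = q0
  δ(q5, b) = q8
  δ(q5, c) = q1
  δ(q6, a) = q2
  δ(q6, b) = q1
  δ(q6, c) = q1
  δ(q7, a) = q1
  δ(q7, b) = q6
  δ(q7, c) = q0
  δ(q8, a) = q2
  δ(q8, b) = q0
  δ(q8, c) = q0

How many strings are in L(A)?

The useful subgraph on states {q1, q2, q6, q7} is acyclic, so L(A) is finite; the longest accepting path visits 4 useful states, giving maximum string length 3.
Counting accepting paths from q7 by length: 1 of length 0, 2 of length 1, 3 of length 2, 2 of length 3. Total 8.

8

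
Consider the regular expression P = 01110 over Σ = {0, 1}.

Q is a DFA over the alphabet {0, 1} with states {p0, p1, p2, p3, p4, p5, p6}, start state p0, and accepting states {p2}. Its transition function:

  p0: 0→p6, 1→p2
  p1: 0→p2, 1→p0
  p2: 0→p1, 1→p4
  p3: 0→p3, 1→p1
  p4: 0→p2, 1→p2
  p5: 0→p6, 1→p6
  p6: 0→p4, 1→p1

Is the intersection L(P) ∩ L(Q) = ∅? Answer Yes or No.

Yes

Converting the expression P to a DFA (subset construction, then merging equivalent states) gives the minimal DFA with states {r0, r1, r2, r3, r4, r5, r6}, start state r0, accepting states {r6} and transitions r0: 0→r1, 1→r2; r1: 0→r2, 1→r3; r2: 0→r2, 1→r2; r3: 0→r2, 1→r4; r4: 0→r2, 1→r5; r5: 0→r6, 1→r2; r6: 0→r2, 1→r2.
Exploring the product automaton P × Q from the start pair (r0, p0), following both machines on each input symbol, reaches 11 state pairs: (r0, p0), (r1, p6), (r2, p2), (r2, p4), (r3, p1), (r2, p1), (r4, p0), (r2, p0), (r2, p6), (r5, p2), (r6, p1).
P accepts in {r6} and Q accepts in {p2}; no reachable pair has both components accepting, so no string drives both machines to acceptance simultaneously and L(P) ∩ L(Q) = ∅.
So no string is accepted by both, and the intersection is empty.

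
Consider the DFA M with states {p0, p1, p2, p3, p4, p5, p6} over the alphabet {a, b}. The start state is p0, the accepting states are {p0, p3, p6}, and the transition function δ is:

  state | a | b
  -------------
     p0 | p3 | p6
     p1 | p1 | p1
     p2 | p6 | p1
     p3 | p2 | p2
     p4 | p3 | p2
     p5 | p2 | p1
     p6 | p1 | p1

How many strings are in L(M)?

The useful subgraph on states {p0, p2, p3, p6} is acyclic, so L(M) is finite; the longest accepting path visits 4 useful states, giving maximum string length 3.
Counting accepting paths from p0 by length: 1 of length 0, 2 of length 1, 2 of length 3. Total 5.

5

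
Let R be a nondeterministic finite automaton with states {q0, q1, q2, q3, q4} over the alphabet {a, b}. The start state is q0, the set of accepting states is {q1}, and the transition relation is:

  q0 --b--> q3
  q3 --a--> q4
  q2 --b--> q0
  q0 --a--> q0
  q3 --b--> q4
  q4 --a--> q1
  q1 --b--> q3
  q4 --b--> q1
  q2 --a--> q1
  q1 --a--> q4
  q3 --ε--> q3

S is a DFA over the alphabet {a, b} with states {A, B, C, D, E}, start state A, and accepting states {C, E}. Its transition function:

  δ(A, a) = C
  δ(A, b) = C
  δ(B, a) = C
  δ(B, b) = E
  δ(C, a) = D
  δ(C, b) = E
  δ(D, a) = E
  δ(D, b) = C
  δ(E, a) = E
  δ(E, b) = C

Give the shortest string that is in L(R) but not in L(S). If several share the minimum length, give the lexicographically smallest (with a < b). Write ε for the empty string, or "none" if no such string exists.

The string abba is accepted by R but not by S.
No shorter string lies in the difference, and abba is the lexicographically first length-4 string in L(R) \ L(S).

abba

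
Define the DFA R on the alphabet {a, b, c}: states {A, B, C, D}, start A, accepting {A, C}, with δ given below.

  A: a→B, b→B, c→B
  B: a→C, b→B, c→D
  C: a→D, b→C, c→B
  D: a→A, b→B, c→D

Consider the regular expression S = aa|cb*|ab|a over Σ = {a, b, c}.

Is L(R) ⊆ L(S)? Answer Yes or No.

The empty string ε is in L(R) but not in L(S).
So L(R) ⊄ L(S).

No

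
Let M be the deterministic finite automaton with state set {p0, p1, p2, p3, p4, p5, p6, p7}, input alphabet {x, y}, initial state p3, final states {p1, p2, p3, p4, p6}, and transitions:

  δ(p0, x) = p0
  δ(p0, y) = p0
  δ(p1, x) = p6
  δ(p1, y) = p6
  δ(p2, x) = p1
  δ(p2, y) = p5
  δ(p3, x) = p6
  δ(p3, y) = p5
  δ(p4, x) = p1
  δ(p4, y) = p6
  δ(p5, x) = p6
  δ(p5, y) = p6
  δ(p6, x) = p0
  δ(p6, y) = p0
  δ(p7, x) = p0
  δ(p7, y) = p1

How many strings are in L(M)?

4

The useful subgraph on states {p3, p5, p6} is acyclic, so L(M) is finite; the longest accepting path visits 3 useful states, giving maximum string length 2.
Counting accepting paths from p3 by length: 1 of length 0, 1 of length 1, 2 of length 2. Total 4.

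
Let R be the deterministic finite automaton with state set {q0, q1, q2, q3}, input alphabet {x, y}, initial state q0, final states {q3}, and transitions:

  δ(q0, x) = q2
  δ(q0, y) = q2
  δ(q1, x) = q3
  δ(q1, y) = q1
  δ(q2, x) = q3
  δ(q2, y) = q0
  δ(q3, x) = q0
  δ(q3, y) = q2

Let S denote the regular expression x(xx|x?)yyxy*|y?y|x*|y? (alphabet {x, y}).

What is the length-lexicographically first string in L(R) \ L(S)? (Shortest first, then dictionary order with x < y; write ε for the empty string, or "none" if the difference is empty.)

The string yx is accepted by R but not by S.
No shorter string lies in the difference, and yx is the lexicographically first length-2 string in L(R) \ L(S).

yx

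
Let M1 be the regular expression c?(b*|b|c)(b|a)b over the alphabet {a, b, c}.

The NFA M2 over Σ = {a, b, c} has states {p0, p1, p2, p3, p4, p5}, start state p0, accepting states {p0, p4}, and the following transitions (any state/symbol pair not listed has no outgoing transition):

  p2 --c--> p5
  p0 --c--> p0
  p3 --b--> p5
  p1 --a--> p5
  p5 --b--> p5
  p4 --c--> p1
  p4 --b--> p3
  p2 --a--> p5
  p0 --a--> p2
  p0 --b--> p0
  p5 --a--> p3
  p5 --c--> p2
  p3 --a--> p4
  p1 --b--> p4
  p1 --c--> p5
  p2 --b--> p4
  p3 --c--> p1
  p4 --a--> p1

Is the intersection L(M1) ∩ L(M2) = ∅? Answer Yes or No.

No

The string ab is accepted by both M1 and M2.
Hence L(M1) ∩ L(M2) ≠ ∅.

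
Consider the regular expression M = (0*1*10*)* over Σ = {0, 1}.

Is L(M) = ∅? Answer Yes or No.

The empty string ε matches the expression, so it belongs to L(M).
Since L(M) contains at least one string, it is not empty.

No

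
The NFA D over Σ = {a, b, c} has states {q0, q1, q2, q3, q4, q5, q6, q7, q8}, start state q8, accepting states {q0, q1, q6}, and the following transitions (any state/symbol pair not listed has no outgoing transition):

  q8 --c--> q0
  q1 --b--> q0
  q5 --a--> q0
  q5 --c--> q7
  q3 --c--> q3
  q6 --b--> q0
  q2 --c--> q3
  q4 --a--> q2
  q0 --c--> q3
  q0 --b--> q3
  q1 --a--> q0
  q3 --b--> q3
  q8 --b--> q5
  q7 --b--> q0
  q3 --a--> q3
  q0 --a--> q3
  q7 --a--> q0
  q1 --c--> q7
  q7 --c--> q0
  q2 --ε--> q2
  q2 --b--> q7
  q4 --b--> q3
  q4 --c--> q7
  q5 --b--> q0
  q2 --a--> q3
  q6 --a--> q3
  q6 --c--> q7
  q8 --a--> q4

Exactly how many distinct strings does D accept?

12

The useful subgraph on states {q0, q2, q4, q5, q7, q8} is acyclic, so L(D) is finite; the longest accepting path visits 5 useful states, giving maximum string length 4.
Counting accepting paths from q8 by length: 1 of length 1, 2 of length 2, 6 of length 3, 3 of length 4. Total 12.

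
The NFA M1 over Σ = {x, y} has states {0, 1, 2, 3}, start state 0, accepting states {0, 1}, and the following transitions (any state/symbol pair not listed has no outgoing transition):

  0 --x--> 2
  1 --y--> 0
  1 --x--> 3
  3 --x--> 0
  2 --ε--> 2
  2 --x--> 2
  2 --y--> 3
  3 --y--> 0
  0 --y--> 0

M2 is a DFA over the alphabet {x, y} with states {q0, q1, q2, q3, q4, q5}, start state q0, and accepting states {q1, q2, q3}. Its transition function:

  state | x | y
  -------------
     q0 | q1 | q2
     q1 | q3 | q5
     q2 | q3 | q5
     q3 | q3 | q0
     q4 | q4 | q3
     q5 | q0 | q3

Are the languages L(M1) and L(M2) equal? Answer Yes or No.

The empty string ε is accepted by M1 but rejected by M2.
So L(M1) ≠ L(M2).

No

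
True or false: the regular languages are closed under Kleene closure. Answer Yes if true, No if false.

Yes

If R is a regular expression for L then R* denotes L*; on automata, add a new accepting start state with an ε-move into the old start state and ε-moves from every old accepting state back to it.
So the regular languages are closed under Kleene star.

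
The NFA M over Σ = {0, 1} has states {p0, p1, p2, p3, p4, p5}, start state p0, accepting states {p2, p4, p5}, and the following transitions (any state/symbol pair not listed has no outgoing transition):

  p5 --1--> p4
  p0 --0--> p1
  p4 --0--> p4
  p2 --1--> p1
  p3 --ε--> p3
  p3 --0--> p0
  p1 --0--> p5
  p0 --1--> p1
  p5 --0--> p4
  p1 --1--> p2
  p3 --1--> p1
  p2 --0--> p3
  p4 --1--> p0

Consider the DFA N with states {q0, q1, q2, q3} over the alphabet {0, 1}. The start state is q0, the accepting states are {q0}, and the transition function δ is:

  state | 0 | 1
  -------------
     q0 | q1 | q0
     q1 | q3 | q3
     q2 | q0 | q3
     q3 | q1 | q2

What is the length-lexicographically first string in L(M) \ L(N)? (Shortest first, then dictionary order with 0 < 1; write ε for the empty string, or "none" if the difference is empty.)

The string 00 is accepted by M but not by N.
No shorter string lies in the difference, and 00 is the lexicographically first length-2 string in L(M) \ L(N).

00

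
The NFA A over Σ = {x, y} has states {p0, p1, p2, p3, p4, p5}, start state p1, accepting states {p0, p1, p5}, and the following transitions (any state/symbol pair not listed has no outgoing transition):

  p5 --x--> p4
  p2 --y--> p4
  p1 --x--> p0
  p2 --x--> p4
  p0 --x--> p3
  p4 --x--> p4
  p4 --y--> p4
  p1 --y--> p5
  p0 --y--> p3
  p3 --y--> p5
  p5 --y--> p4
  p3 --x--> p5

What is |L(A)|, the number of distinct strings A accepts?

The useful subgraph on states {p0, p1, p3, p5} is acyclic, so L(A) is finite; the longest accepting path visits 4 useful states, giving maximum string length 3.
Counting accepting paths from p1 by length: 1 of length 0, 2 of length 1, 4 of length 3. Total 7.

7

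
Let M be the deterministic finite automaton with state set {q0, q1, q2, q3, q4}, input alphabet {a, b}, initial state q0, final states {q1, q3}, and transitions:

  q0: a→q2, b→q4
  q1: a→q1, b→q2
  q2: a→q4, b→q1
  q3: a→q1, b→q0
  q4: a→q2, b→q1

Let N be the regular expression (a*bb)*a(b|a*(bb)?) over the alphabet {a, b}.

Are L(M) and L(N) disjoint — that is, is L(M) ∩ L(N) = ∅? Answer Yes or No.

The string ab is accepted by both M and N.
Hence L(M) ∩ L(N) ≠ ∅.

No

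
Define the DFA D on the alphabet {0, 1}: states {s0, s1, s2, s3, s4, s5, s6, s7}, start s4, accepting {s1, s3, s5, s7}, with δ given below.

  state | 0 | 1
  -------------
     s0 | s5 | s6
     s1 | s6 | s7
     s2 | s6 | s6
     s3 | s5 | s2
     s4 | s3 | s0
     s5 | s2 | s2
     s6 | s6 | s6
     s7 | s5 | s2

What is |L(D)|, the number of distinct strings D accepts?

The useful subgraph on states {s0, s3, s4, s5} is acyclic, so L(D) is finite; the longest accepting path visits 3 useful states, giving maximum string length 2.
Counting accepting paths from s4 by length: 1 of length 1, 2 of length 2. Total 3.

3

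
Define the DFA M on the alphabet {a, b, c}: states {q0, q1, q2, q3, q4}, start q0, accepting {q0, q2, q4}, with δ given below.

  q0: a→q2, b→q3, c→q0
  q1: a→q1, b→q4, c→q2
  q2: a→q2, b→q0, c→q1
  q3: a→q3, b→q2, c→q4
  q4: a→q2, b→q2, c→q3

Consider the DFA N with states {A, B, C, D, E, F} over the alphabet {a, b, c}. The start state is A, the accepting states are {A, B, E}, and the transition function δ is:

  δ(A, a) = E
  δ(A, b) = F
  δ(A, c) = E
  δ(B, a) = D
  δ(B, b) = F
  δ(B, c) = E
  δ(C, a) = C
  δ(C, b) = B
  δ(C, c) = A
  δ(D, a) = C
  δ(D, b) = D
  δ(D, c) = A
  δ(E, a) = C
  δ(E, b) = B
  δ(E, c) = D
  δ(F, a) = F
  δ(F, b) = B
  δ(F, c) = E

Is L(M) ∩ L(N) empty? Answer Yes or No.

The empty string ε is accepted by both M and N.
Hence L(M) ∩ L(N) ≠ ∅.

No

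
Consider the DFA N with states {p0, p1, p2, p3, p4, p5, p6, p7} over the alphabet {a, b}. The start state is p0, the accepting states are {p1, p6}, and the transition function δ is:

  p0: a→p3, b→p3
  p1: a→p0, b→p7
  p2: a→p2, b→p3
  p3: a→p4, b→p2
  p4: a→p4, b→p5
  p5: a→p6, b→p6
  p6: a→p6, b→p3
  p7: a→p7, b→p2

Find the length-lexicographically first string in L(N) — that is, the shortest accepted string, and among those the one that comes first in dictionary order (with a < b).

aaba

A breadth-first search from p0 reaches an accepting state first via the path p0 → p3 → p4 → p5 → p6 on input aaba.
No string of length < 4 is accepted (BFS exhausts all shorter strings without reaching an accepting state), and aaba is the lexicographically least accepting string of length 4.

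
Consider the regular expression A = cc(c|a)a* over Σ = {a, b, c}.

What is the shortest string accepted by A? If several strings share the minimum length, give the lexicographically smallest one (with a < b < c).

cca

By inspection of the expression, no string of length less than 3 matches, and cca is the lexicographically first match of length 3.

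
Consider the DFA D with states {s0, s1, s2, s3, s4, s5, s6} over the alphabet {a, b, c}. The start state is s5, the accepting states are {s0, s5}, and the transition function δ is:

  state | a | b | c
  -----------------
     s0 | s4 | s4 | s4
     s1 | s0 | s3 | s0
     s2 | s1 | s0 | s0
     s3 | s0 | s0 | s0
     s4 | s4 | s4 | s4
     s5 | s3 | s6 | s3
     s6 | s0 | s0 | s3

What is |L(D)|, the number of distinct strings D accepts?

The useful subgraph on states {s0, s3, s5, s6} is acyclic, so L(D) is finite; the longest accepting path visits 4 useful states, giving maximum string length 3.
Counting accepting paths from s5 by length: 1 of length 0, 8 of length 2, 3 of length 3. Total 12.

12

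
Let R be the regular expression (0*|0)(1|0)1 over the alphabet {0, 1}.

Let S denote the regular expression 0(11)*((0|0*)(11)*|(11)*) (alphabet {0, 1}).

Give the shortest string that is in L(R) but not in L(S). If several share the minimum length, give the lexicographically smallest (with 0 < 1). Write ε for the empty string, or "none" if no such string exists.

01

The string 01 is accepted by R but not by S.
No shorter string lies in the difference, and 01 is the lexicographically first length-2 string in L(R) \ L(S).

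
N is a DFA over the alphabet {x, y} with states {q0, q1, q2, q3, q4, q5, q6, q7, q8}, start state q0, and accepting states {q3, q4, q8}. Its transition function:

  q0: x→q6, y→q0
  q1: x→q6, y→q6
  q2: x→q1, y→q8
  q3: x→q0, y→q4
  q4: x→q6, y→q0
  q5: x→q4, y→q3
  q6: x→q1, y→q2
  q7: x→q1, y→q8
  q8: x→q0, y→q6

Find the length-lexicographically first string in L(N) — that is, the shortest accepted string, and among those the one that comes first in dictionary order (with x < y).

xyy

A breadth-first search from q0 reaches an accepting state first via the path q0 → q6 → q2 → q8 on input xyy.
No string of length < 3 is accepted (BFS exhausts all shorter strings without reaching an accepting state), and xyy is the lexicographically least accepting string of length 3.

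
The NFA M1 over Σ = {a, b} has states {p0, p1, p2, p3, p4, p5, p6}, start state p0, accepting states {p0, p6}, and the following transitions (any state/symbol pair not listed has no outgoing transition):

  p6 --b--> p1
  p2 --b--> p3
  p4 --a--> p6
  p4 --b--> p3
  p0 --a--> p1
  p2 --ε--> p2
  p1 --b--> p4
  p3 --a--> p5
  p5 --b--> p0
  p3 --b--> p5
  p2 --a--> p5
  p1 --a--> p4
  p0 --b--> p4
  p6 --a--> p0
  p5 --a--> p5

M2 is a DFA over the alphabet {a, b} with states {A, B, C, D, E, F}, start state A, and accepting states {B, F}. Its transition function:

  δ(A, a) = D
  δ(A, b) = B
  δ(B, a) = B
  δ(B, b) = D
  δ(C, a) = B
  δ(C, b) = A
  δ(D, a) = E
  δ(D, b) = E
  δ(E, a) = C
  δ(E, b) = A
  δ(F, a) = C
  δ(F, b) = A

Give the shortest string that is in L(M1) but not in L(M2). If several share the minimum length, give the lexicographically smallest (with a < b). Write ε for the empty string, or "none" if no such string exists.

ε

The empty string ε is accepted by M1 but not by M2.
Since ε is the unique shortest string, it is the required witness.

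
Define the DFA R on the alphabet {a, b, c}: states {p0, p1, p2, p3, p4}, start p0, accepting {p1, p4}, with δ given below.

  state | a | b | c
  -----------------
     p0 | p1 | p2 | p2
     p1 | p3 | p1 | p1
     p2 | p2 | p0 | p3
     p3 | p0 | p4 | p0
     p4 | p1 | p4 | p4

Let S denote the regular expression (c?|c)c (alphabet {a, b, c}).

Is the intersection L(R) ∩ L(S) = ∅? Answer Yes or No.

Yes

Converting the expression S to a DFA (subset construction, then merging equivalent states) gives the minimal DFA with states {s0, s1, s2, s3}, start state s0, accepting states {s2, s3} and transitions s0: a→s1, b→s1, c→s2; s1: a→s1, b→s1, c→s1; s2: a→s1, b→s1, c→s3; s3: a→s1, b→s1, c→s1.
Exploring the product automaton R × S from the start pair (p0, s0), following both machines on each input symbol, reaches 8 state pairs: (p0, s0), (p1, s1), (p2, s1), (p2, s2), (p3, s1), (p0, s1), (p3, s3), (p4, s1).
R accepts in {p1, p4} and S accepts in {s2, s3}; no reachable pair has both components accepting, so no string drives both machines to acceptance simultaneously and L(R) ∩ L(S) = ∅.
So no string is accepted by both, and the intersection is empty.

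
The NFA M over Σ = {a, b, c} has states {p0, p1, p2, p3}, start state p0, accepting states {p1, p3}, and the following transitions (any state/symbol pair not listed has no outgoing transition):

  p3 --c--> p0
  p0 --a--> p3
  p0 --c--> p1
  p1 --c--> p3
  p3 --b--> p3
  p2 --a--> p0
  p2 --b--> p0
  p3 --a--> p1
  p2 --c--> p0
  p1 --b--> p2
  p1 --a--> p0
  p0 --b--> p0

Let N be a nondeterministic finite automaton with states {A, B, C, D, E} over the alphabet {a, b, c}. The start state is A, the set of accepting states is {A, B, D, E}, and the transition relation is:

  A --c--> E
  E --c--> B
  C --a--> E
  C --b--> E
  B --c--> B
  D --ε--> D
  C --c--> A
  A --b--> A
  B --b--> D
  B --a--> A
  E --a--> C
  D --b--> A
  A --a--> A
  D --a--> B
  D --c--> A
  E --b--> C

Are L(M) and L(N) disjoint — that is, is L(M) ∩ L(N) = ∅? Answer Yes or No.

The string a is accepted by both M and N.
Hence L(M) ∩ L(N) ≠ ∅.

No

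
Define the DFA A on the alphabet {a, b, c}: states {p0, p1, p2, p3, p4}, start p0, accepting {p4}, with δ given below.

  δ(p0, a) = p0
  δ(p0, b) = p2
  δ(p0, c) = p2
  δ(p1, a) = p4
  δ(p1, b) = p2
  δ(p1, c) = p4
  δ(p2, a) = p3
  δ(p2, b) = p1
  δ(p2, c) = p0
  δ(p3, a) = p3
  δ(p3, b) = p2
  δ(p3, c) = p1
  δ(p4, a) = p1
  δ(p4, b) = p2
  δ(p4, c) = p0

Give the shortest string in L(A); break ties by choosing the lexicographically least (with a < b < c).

bba

A breadth-first search from p0 reaches an accepting state first via the path p0 → p2 → p1 → p4 on input bba.
No string of length < 3 is accepted (BFS exhausts all shorter strings without reaching an accepting state), and bba is the lexicographically least accepting string of length 3.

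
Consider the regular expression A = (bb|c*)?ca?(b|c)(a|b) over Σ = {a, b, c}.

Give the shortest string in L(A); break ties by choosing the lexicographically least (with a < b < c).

By inspection of the expression, no string of length less than 3 matches, and cba is the lexicographically first match of length 3.

cba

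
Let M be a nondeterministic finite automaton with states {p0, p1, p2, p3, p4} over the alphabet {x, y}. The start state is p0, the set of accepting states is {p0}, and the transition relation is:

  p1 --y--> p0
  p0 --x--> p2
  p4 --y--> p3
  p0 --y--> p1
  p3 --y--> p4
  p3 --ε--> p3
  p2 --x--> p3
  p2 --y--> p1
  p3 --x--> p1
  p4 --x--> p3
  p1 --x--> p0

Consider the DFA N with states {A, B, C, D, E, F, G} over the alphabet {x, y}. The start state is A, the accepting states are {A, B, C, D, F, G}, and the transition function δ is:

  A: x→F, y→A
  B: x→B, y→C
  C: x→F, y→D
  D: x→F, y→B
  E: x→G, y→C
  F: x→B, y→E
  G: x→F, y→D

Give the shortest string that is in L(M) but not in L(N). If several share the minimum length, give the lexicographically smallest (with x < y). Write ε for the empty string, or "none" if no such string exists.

The string xxyyxy is accepted by M but not by N.
No shorter string lies in the difference, and xxyyxy is the lexicographically first length-6 string in L(M) \ L(N).

xxyyxy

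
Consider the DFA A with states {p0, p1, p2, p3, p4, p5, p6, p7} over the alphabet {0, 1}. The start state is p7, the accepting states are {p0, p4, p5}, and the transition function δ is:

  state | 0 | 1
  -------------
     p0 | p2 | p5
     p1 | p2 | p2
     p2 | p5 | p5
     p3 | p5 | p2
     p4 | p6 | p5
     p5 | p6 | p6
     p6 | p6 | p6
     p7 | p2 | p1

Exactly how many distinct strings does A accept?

6

The useful subgraph on states {p1, p2, p5, p7} is acyclic, so L(A) is finite; the longest accepting path visits 4 useful states, giving maximum string length 3.
Counting accepting paths from p7 by length: 2 of length 2, 4 of length 3. Total 6.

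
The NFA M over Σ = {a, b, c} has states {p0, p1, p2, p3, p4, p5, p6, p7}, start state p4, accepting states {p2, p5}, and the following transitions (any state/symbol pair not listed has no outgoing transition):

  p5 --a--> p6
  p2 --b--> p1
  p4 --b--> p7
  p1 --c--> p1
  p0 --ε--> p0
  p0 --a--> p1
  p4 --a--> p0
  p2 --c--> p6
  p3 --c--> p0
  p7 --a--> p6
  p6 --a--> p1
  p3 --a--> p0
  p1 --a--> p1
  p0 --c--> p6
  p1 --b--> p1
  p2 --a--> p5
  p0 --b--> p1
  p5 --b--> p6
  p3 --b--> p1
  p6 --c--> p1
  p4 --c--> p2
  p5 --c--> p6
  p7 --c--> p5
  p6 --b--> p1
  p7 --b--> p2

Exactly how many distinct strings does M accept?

The useful subgraph on states {p2, p4, p5, p7} is acyclic, so L(M) is finite; the longest accepting path visits 4 useful states, giving maximum string length 3.
Counting accepting paths from p4 by length: 1 of length 1, 3 of length 2, 1 of length 3. Total 5.

5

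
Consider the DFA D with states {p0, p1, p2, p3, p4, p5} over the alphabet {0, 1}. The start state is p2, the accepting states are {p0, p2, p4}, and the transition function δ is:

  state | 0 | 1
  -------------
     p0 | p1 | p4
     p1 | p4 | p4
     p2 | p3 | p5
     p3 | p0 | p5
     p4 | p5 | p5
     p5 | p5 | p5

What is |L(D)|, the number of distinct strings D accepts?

The useful subgraph on states {p0, p1, p2, p3, p4} is acyclic, so L(D) is finite; the longest accepting path visits 5 useful states, giving maximum string length 4.
Counting accepting paths from p2 by length: 1 of length 0, 1 of length 2, 1 of length 3, 2 of length 4. Total 5.

5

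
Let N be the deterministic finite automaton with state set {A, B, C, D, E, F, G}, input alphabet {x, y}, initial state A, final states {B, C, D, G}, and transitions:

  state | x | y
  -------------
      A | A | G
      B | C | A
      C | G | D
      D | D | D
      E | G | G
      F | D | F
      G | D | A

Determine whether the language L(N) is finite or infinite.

State A is reachable from the start and can reach an accepting state, and it lies on the cycle A → A.
Traversing that cycle any number of times yields accepted strings of unbounded length, so the language is infinite.

infinite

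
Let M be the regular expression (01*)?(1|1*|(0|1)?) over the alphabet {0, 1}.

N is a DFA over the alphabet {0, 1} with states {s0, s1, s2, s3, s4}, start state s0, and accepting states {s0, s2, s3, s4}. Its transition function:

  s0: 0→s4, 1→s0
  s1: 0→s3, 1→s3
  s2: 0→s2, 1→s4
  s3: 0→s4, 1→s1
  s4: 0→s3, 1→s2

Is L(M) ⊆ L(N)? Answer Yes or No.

Converting the expression M to a DFA (subset construction, then merging equivalent states) gives the minimal DFA with states {m0, m1, m2, m3, m4}, start state m0, accepting states {m0, m1, m2, m3} and transitions m0: 0→m1, 1→m2; m1: 0→m3, 1→m1; m2: 0→m4, 1→m2; m3: 0→m4, 1→m4; m4: 0→m4, 1→m4.
Exploring the product automaton M × N from the start pair (m0, s0), following both machines on each input symbol, reaches 10 state pairs: (m0, s0), (m1, s4), (m2, s0), (m3, s3), (m1, s2), (m4, s4), (m4, s1), (m3, s2), (m4, s3), (m4, s2).
M accepts in {m0, m1, m2, m3} and N accepts in {s0, s2, s3, s4}. The reachable pairs whose M-component is accepting are (m0, s0), (m1, s4), (m2, s0), (m3, s3), (m1, s2), (m3, s2); in each of them the N-component is accepting too, so the product for L(M) \ L(N) (M-component accepting, N-component rejecting) has no reachable accepting pair and the difference is empty.
Hence every string in L(M) is also in L(N).

Yes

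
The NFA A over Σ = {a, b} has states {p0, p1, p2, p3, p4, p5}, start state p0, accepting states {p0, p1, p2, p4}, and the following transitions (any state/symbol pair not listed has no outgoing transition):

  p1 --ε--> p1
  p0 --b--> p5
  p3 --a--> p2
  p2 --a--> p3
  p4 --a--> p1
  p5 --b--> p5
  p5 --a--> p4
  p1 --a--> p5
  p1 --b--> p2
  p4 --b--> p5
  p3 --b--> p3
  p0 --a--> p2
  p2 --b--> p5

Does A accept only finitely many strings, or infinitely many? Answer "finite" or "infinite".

infinite

State p2 is reachable from the start and can reach an accepting state, and it lies on the cycle p2 → p3 → p2.
Traversing that cycle any number of times yields accepted strings of unbounded length, so the language is infinite.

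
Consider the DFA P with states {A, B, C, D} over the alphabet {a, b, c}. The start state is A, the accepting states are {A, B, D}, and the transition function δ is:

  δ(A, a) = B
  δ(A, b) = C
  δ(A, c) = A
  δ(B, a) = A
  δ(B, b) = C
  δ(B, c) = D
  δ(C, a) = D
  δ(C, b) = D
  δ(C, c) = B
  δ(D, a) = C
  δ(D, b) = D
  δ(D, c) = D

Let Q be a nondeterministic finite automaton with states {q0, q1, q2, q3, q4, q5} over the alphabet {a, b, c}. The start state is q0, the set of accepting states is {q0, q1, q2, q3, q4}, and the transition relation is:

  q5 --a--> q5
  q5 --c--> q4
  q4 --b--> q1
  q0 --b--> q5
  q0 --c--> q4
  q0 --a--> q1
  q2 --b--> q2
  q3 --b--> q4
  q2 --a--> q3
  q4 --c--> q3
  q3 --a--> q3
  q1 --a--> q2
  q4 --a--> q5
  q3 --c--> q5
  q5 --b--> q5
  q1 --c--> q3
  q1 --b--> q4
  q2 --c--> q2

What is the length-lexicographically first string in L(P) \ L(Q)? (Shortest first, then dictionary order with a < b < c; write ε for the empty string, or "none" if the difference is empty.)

The string ba is accepted by P but not by Q.
No shorter string lies in the difference, and ba is the lexicographically first length-2 string in L(P) \ L(Q).

ba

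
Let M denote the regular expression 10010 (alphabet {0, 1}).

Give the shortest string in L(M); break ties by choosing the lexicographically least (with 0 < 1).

10010

By inspection of the expression, no string of length less than 5 matches, and 10010 is the lexicographically first match of length 5.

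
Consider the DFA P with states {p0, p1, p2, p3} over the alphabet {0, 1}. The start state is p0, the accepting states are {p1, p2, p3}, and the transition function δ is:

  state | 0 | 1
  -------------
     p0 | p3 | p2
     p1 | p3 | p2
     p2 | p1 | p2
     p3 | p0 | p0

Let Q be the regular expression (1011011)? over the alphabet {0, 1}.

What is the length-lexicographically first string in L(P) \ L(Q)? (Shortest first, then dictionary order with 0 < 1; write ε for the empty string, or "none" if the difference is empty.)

The string 0 is accepted by P but not by Q.
No shorter string lies in the difference, and 0 is the lexicographically first length-1 string in L(P) \ L(Q).

0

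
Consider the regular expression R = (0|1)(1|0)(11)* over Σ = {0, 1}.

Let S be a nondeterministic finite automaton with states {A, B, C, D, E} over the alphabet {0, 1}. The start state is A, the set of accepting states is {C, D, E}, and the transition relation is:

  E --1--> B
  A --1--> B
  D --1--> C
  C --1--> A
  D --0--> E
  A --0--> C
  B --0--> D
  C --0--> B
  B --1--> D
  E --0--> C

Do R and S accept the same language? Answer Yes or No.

No

The string 00 is accepted by R but rejected by S.
So L(R) ≠ L(S).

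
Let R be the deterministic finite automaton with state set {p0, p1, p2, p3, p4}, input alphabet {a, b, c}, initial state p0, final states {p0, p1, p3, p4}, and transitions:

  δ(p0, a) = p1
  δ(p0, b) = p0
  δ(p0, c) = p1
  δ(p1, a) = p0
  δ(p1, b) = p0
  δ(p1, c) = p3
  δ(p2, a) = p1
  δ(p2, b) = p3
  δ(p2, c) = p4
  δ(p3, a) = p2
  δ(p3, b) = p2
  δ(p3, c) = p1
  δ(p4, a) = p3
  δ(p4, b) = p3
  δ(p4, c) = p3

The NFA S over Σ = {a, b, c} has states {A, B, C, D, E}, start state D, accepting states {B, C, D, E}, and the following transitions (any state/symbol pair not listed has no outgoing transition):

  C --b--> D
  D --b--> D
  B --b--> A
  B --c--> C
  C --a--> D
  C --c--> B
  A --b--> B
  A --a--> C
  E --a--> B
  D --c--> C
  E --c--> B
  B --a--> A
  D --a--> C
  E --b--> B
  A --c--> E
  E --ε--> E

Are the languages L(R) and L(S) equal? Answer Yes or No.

Yes

Exploring the product automaton R × S from the start pair (p0, D), following both machines on each input symbol, reaches 5 state pairs: (p0, D), (p1, C), (p3, B), (p2, A), (p4, E).
R accepts in {p0, p1, p3, p4} and S accepts in {B, C, D, E}. In every reachable pair the two components are either both accepting — (p0, D), (p1, C), (p3, B), (p4, E) — or both non-accepting, so no string is accepted by exactly one of the machines: L(R) \ L(S) and L(S) \ L(R) are both empty.
Hence every string is accepted by R iff it is accepted by S, and the two languages coincide.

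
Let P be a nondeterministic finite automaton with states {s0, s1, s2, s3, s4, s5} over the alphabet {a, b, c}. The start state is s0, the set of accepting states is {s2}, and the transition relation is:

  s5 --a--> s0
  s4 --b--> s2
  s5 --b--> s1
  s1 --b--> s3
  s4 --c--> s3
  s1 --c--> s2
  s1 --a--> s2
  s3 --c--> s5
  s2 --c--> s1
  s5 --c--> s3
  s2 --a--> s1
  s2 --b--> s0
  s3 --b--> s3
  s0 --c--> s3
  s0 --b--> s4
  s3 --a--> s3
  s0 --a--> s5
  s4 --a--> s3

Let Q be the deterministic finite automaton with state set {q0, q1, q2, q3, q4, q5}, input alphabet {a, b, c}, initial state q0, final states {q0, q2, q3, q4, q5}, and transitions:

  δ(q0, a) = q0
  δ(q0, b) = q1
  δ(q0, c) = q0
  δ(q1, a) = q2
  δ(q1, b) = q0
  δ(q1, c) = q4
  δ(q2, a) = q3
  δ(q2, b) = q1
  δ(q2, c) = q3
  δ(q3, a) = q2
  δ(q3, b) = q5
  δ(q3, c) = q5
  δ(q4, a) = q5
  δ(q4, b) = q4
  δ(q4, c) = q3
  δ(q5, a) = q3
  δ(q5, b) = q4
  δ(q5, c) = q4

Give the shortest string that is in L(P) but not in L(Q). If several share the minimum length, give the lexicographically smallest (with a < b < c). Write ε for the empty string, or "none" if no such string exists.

bbbbb

The string bbbbb is accepted by P but not by Q.
No shorter string lies in the difference, and bbbbb is the lexicographically first length-5 string in L(P) \ L(Q).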